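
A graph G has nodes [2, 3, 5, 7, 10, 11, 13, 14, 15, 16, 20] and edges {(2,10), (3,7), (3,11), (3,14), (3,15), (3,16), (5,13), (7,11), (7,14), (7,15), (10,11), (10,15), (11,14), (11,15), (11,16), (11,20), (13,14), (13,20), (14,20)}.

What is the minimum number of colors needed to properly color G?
Clique number ω(G) = 4 (lower bound: χ ≥ ω).
The clique on [3, 7, 11, 14] has size 4, forcing χ ≥ 4, and the coloring below uses 4 colors, so χ(G) = 4.
A valid 4-coloring: color 1: [2, 11, 13]; color 2: [3, 5, 10, 20]; color 3: [14, 15, 16]; color 4: [7].

χ(G) = 4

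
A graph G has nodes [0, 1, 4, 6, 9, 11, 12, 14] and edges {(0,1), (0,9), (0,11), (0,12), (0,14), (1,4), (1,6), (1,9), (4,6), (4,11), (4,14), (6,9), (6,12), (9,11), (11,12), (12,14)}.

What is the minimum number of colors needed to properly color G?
Clique number ω(G) = 3 (lower bound: χ ≥ ω).
The clique on [0, 1, 9] has size 3, forcing χ ≥ 3, and the coloring below uses 3 colors, so χ(G) = 3.
A valid 3-coloring: color 1: [0, 6]; color 2: [4, 9, 12]; color 3: [1, 11, 14].

χ(G) = 3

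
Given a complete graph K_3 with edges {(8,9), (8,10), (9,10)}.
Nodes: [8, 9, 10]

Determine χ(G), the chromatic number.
Clique number ω(G) = 3 (lower bound: χ ≥ ω).
The clique on [8, 9, 10] has size 3, forcing χ ≥ 3, and the coloring below uses 3 colors, so χ(G) = 3.
A valid 3-coloring: color 1: [8]; color 2: [10]; color 3: [9].

χ(G) = 3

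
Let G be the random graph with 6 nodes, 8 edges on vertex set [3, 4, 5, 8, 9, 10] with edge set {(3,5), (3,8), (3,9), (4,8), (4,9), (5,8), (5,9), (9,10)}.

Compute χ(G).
χ(G) = 3

Clique number ω(G) = 3 (lower bound: χ ≥ ω).
The clique on [3, 5, 8] has size 3, forcing χ ≥ 3, and the coloring below uses 3 colors, so χ(G) = 3.
A valid 3-coloring: color 1: [8, 9]; color 2: [4, 5, 10]; color 3: [3].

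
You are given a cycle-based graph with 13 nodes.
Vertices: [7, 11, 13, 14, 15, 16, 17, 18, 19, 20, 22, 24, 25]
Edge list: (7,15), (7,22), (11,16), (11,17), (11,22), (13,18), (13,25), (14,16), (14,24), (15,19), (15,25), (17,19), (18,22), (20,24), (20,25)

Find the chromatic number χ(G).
Clique number ω(G) = 2 (lower bound: χ ≥ ω).
Odd cycle [24, 14, 16, 11, 17, 19, 15, 25, 20] needs 3 colors (χ ≥ 3).
The coloring below uses 3 colors, so χ(G) = 3.
A valid 3-coloring: color 1: [7, 11, 14, 18, 19, 25]; color 2: [13, 15, 16, 17, 22, 24]; color 3: [20].

χ(G) = 3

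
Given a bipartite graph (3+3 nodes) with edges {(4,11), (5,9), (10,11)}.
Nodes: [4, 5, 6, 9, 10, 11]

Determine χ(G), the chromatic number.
Clique number ω(G) = 2 (lower bound: χ ≥ ω).
The graph is bipartite (no odd cycle), so 2 colors suffice: χ(G) = 2.
A valid 2-coloring: color 1: [5, 6, 11]; color 2: [4, 9, 10].

χ(G) = 2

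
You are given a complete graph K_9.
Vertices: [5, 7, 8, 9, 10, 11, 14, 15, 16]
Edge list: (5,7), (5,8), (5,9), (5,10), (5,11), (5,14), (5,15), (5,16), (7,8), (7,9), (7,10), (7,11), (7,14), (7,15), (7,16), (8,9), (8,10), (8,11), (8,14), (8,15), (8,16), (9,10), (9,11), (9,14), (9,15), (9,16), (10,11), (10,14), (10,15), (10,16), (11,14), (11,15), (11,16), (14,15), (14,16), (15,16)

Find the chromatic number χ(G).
Clique number ω(G) = 9 (lower bound: χ ≥ ω).
The clique on [5, 7, 8, 9, 10, 11, 14, 15, 16] has size 9, forcing χ ≥ 9, and the coloring below uses 9 colors, so χ(G) = 9.
A valid 9-coloring: color 1: [10]; color 2: [11]; color 3: [7]; color 4: [14]; color 5: [5]; color 6: [9]; color 7: [16]; color 8: [8]; color 9: [15].

χ(G) = 9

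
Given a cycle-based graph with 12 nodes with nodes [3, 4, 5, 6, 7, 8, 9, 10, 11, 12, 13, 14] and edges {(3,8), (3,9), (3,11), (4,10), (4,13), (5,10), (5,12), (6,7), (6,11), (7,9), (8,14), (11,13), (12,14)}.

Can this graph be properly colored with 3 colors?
A valid 3-coloring: color 1: [7, 8, 10, 11, 12]; color 2: [3, 4, 5, 6, 14]; color 3: [9, 13].
(χ(G) = 3 ≤ 3.)

Yes, G is 3-colorable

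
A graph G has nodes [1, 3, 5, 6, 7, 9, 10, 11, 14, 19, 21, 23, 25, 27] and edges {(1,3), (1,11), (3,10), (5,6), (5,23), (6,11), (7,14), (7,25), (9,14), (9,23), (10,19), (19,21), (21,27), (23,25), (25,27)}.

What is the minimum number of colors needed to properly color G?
χ(G) = 3

Clique number ω(G) = 2 (lower bound: χ ≥ ω).
Odd cycle [9, 14, 7, 25, 23] needs 3 colors (χ ≥ 3).
The coloring below uses 3 colors, so χ(G) = 3.
A valid 3-coloring: color 1: [3, 6, 14, 19, 23, 27]; color 2: [5, 9, 10, 11, 21, 25]; color 3: [1, 7].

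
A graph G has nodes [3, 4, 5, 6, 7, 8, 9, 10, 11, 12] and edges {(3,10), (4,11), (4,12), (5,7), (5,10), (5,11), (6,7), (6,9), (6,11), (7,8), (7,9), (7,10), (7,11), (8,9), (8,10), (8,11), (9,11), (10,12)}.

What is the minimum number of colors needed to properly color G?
Clique number ω(G) = 4 (lower bound: χ ≥ ω).
The clique on [7, 8, 9, 11] has size 4, forcing χ ≥ 4, and the coloring below uses 4 colors, so χ(G) = 4.
A valid 4-coloring: color 1: [3, 4, 7]; color 2: [10, 11]; color 3: [5, 6, 8, 12]; color 4: [9].

χ(G) = 4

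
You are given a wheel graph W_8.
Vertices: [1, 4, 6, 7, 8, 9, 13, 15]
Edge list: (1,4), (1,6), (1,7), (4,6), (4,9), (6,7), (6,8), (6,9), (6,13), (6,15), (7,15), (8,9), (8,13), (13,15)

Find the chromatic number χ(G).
χ(G) = 4

Clique number ω(G) = 3 (lower bound: χ ≥ ω).
Odd cycle [9, 4, 1, 7, 15, 13, 8] needs 3 colors (χ ≥ 3).
Vertex 6 is adjacent to every vertex of [1, 4, 7, 8, 9, 13, 15], which already need 3 colors among themselves, so 6 needs a new color (χ ≥ 4).
The coloring below uses 4 colors, so χ(G) = 4.
A valid 4-coloring: color 1: [6]; color 2: [1, 9, 13]; color 3: [4, 7, 8]; color 4: [15].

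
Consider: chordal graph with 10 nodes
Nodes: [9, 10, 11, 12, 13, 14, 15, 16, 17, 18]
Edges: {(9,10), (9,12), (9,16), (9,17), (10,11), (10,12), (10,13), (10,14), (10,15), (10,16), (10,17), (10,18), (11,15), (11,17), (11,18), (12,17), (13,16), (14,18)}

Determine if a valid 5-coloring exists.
A valid 5-coloring: color 1: [10]; color 2: [9, 11, 13, 14]; color 3: [15, 16, 17, 18]; color 4: [12].
(χ(G) = 4 ≤ 5.)

Yes, G is 5-colorable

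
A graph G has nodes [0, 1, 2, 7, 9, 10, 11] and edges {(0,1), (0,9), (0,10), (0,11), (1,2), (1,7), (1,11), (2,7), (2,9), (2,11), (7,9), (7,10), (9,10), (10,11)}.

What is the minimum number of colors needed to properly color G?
χ(G) = 4

Clique number ω(G) = 3 (lower bound: χ ≥ ω).
Suppose a proper 3-coloring c exists. The clique [0, 1, 11] takes 3 distinct colors; by symmetry let c(0) = 1, c(1) = 2, c(11) = 3.
- Vertex 2: neighbors [1, 11] already have colors [2, 3] ⇒ c(2) = 1.
- Vertex 7: neighbors [2, 1] already have colors [1, 2] ⇒ c(7) = 3.
- Vertex 9: neighbors [0, 7] already have colors [1, 3] ⇒ c(9) = 2.
- Vertex 10: neighbors [0, 9, 7] already have colors [1, 2, 3] — all 3 colors blocked. Contradiction.
The forced assignments end in a contradiction, so G has no proper 3-coloring (χ ≥ 4).
The coloring below uses 4 colors, so χ(G) = 4.
A valid 4-coloring: color 1: [1, 9]; color 2: [7, 11]; color 3: [0, 2]; color 4: [10].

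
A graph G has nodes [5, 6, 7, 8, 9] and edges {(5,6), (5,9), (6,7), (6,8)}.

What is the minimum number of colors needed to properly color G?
χ(G) = 2

Clique number ω(G) = 2 (lower bound: χ ≥ ω).
The graph is bipartite (no odd cycle), so 2 colors suffice: χ(G) = 2.
A valid 2-coloring: color 1: [6, 9]; color 2: [5, 7, 8].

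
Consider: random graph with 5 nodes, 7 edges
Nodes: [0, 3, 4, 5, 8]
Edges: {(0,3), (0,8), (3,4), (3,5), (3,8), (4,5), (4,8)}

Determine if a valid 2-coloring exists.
The clique on vertices [0, 3, 8] has size 3 > 2, so it alone needs 3 colors.

No, G is not 2-colorable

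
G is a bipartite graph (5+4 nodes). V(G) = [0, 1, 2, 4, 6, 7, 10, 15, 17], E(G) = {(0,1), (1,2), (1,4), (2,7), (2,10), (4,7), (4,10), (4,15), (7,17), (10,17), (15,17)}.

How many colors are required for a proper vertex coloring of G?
Clique number ω(G) = 2 (lower bound: χ ≥ ω).
The graph is bipartite (no odd cycle), so 2 colors suffice: χ(G) = 2.
A valid 2-coloring: color 1: [0, 2, 4, 6, 17]; color 2: [1, 7, 10, 15].

χ(G) = 2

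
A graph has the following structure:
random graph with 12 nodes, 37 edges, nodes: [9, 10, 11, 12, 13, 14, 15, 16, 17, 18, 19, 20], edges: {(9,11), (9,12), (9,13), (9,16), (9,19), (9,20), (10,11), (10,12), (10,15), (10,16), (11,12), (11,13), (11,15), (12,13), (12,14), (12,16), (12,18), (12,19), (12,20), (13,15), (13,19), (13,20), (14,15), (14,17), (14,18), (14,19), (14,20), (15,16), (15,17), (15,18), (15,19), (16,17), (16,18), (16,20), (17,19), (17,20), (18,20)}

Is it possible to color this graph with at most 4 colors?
A valid 4-coloring: color 1: [12, 15]; color 2: [11, 19, 20]; color 3: [13, 14, 16]; color 4: [9, 10, 17, 18].
(χ(G) = 4 ≤ 4.)

Yes, G is 4-colorable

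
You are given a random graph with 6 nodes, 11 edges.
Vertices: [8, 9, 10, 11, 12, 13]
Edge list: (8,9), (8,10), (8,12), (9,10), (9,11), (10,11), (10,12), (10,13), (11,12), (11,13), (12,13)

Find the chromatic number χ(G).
χ(G) = 4

Clique number ω(G) = 4 (lower bound: χ ≥ ω).
The clique on [10, 11, 12, 13] has size 4, forcing χ ≥ 4, and the coloring below uses 4 colors, so χ(G) = 4.
A valid 4-coloring: color 1: [10]; color 2: [8, 11]; color 3: [9, 12]; color 4: [13].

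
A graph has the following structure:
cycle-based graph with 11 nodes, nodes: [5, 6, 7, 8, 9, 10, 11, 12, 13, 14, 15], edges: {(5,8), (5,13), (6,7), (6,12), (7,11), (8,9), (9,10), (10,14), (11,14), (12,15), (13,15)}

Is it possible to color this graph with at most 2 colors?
Odd cycle [14, 11, 7, 6, 12, 15, 13, 5, 8, 9, 10] needs 3 colors (χ ≥ 3).
Hence χ(G) ≥ 3 > 2, so no proper 2-coloring exists.

No, G is not 2-colorable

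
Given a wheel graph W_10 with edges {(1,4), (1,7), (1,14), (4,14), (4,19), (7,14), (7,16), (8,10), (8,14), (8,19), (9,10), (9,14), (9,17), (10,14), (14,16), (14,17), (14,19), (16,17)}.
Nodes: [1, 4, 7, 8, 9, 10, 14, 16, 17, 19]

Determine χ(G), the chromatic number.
χ(G) = 4

Clique number ω(G) = 3 (lower bound: χ ≥ ω).
Odd cycle [4, 19, 8, 10, 9, 17, 16, 7, 1] needs 3 colors (χ ≥ 3).
Vertex 14 is adjacent to every vertex of [1, 4, 7, 8, 9, 10, 16, 17, 19], which already need 3 colors among themselves, so 14 needs a new color (χ ≥ 4).
The coloring below uses 4 colors, so χ(G) = 4.
A valid 4-coloring: color 1: [14]; color 2: [4, 7, 8, 9]; color 3: [1, 10, 17, 19]; color 4: [16].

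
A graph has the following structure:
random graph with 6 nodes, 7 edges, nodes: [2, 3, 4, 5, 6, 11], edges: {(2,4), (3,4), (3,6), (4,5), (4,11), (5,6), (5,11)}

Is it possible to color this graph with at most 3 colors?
A valid 3-coloring: color 1: [4, 6]; color 2: [2, 3, 5]; color 3: [11].
(χ(G) = 3 ≤ 3.)

Yes, G is 3-colorable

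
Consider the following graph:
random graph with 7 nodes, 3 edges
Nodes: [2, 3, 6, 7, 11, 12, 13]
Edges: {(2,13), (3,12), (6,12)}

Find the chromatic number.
χ(G) = 2

Clique number ω(G) = 2 (lower bound: χ ≥ ω).
The graph is bipartite (no odd cycle), so 2 colors suffice: χ(G) = 2.
A valid 2-coloring: color 1: [7, 11, 12, 13]; color 2: [2, 3, 6].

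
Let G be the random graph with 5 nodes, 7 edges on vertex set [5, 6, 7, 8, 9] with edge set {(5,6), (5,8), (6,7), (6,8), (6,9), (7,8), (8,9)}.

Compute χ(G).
χ(G) = 3

Clique number ω(G) = 3 (lower bound: χ ≥ ω).
The clique on [6, 8, 9] has size 3, forcing χ ≥ 3, and the coloring below uses 3 colors, so χ(G) = 3.
A valid 3-coloring: color 1: [6]; color 2: [8]; color 3: [5, 7, 9].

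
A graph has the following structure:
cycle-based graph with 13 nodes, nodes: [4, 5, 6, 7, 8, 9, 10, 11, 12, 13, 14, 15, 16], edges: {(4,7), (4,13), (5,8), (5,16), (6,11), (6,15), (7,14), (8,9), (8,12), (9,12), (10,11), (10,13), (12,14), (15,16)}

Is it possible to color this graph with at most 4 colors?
A valid 4-coloring: color 1: [5, 7, 11, 12, 13, 15]; color 2: [4, 6, 8, 10, 14, 16]; color 3: [9].
(χ(G) = 3 ≤ 4.)

Yes, G is 4-colorable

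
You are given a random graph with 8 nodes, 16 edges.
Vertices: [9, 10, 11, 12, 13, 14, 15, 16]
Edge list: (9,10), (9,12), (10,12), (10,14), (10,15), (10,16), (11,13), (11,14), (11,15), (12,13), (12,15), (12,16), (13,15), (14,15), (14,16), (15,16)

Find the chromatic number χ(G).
Clique number ω(G) = 4 (lower bound: χ ≥ ω).
The clique on [10, 12, 15, 16] has size 4, forcing χ ≥ 4, and the coloring below uses 4 colors, so χ(G) = 4.
A valid 4-coloring: color 1: [9, 15]; color 2: [10, 13]; color 3: [12, 14]; color 4: [11, 16].

χ(G) = 4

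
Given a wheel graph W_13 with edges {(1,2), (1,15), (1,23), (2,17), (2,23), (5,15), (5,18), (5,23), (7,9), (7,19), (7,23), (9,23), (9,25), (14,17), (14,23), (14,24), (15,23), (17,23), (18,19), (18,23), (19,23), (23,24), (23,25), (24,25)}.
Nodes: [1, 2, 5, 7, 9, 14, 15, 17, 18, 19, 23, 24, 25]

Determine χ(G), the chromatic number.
Clique number ω(G) = 3 (lower bound: χ ≥ ω).
The clique on [1, 2, 23] has size 3, forcing χ ≥ 3, and the coloring below uses 3 colors, so χ(G) = 3.
A valid 3-coloring: color 1: [23]; color 2: [2, 7, 14, 15, 18, 25]; color 3: [1, 5, 9, 17, 19, 24].

χ(G) = 3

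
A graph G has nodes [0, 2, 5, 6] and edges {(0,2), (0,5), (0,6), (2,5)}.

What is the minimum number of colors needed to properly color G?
Clique number ω(G) = 3 (lower bound: χ ≥ ω).
The clique on [0, 2, 5] has size 3, forcing χ ≥ 3, and the coloring below uses 3 colors, so χ(G) = 3.
A valid 3-coloring: color 1: [0]; color 2: [2, 6]; color 3: [5].

χ(G) = 3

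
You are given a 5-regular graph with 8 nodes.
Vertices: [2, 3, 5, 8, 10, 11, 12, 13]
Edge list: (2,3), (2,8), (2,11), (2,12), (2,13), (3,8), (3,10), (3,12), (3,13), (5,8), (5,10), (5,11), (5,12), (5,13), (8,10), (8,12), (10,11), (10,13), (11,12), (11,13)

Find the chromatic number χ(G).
χ(G) = 4

Clique number ω(G) = 4 (lower bound: χ ≥ ω).
The clique on [2, 3, 8, 12] has size 4, forcing χ ≥ 4, and the coloring below uses 4 colors, so χ(G) = 4.
A valid 4-coloring: color 1: [3, 11]; color 2: [8, 13]; color 3: [10, 12]; color 4: [2, 5].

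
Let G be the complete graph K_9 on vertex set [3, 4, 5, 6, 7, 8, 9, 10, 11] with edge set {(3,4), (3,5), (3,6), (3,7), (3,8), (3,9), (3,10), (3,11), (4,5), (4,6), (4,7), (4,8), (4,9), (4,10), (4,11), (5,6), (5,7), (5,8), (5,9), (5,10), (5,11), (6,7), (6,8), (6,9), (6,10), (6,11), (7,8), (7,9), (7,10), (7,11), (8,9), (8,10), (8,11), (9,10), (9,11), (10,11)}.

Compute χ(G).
χ(G) = 9

Clique number ω(G) = 9 (lower bound: χ ≥ ω).
The clique on [3, 4, 5, 6, 7, 8, 9, 10, 11] has size 9, forcing χ ≥ 9, and the coloring below uses 9 colors, so χ(G) = 9.
A valid 9-coloring: color 1: [9]; color 2: [5]; color 3: [4]; color 4: [11]; color 5: [8]; color 6: [10]; color 7: [6]; color 8: [3]; color 9: [7].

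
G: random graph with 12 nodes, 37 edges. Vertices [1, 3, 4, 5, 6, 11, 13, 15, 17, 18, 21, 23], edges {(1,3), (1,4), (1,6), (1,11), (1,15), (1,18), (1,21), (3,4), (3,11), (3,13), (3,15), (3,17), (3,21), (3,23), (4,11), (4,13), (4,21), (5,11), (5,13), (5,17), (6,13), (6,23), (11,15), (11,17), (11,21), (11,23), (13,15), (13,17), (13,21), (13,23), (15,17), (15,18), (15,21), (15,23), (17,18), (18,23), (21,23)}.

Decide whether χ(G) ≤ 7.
A valid 7-coloring: color 1: [4, 5, 6, 15]; color 2: [11, 13, 18]; color 3: [3]; color 4: [17, 21]; color 5: [1, 23].
(χ(G) = 5 ≤ 7.)

Yes, G is 7-colorable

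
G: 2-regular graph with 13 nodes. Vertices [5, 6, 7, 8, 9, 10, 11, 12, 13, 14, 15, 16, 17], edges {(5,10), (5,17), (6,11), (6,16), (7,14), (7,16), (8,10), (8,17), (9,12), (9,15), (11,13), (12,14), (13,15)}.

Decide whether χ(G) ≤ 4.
A valid 4-coloring: color 1: [6, 7, 9, 10, 13, 17]; color 2: [5, 8, 11, 14, 15, 16]; color 3: [12].
(χ(G) = 3 ≤ 4.)

Yes, G is 4-colorable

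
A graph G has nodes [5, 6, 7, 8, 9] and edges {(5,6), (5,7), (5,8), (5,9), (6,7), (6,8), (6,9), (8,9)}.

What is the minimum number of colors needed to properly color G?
χ(G) = 4

Clique number ω(G) = 4 (lower bound: χ ≥ ω).
The clique on [5, 6, 8, 9] has size 4, forcing χ ≥ 4, and the coloring below uses 4 colors, so χ(G) = 4.
A valid 4-coloring: color 1: [5]; color 2: [6]; color 3: [7, 8]; color 4: [9].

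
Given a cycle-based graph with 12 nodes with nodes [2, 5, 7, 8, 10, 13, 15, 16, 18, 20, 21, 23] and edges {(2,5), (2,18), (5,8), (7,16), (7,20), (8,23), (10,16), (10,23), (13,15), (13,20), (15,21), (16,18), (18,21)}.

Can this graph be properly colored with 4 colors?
Yes, G is 4-colorable

A valid 4-coloring: color 1: [5, 16, 20, 21, 23]; color 2: [7, 8, 10, 15, 18]; color 3: [2, 13].
(χ(G) = 3 ≤ 4.)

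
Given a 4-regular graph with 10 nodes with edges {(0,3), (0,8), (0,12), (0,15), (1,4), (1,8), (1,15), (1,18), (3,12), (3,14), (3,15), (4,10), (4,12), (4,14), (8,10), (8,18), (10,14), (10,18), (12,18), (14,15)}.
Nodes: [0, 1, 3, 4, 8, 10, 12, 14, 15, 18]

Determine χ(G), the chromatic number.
χ(G) = 4

Clique number ω(G) = 3 (lower bound: χ ≥ ω).
Suppose a proper 3-coloring c exists. The clique [0, 3, 12] takes 3 distinct colors; by symmetry let c(0) = 1, c(3) = 2, c(12) = 3.
- Vertex 15: neighbors [0, 3] already have colors [1, 2] ⇒ c(15) = 3.
- Vertex 14: neighbors [3, 15] already have colors [2, 3] ⇒ c(14) = 1.
- Vertex 4: neighbors [14, 12] already have colors [1, 3] ⇒ c(4) = 2.
- Vertex 1: neighbors [4, 15] already have colors [2, 3] ⇒ c(1) = 1.
- Vertex 10: neighbors [14, 4] already have colors [1, 2] ⇒ c(10) = 3.
- Vertex 8: neighbors [0, 10] already have colors [1, 3] ⇒ c(8) = 2.
- Vertex 18: neighbors [1, 8, 10] already have colors [1, 2, 3] — all 3 colors blocked. Contradiction.
The forced assignments end in a contradiction, so G has no proper 3-coloring (χ ≥ 4).
The coloring below uses 4 colors, so χ(G) = 4.
A valid 4-coloring: color 1: [8, 12, 14]; color 2: [4, 15, 18]; color 3: [1, 3, 10]; color 4: [0].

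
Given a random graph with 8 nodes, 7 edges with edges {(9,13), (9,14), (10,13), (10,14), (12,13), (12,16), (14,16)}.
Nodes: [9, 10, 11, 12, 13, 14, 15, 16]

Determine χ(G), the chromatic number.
χ(G) = 3

Clique number ω(G) = 2 (lower bound: χ ≥ ω).
Odd cycle [12, 16, 14, 9, 13] needs 3 colors (χ ≥ 3).
The coloring below uses 3 colors, so χ(G) = 3.
A valid 3-coloring: color 1: [11, 13, 14, 15]; color 2: [9, 10, 12]; color 3: [16].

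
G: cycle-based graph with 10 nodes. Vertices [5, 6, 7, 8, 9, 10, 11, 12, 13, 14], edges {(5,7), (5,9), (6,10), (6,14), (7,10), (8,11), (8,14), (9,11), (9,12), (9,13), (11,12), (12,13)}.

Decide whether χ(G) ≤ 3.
A valid 3-coloring: color 1: [6, 7, 8, 9]; color 2: [5, 10, 11, 13, 14]; color 3: [12].
(χ(G) = 3 ≤ 3.)

Yes, G is 3-colorable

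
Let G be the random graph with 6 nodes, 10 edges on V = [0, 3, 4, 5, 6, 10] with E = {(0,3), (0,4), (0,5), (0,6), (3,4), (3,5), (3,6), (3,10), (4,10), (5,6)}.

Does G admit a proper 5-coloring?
Yes, G is 5-colorable

A valid 5-coloring: color 1: [3]; color 2: [0, 10]; color 3: [4, 5]; color 4: [6].
(χ(G) = 4 ≤ 5.)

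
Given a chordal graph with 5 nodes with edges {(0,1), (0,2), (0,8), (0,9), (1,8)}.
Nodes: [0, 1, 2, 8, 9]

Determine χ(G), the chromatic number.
χ(G) = 3

Clique number ω(G) = 3 (lower bound: χ ≥ ω).
The clique on [0, 1, 8] has size 3, forcing χ ≥ 3, and the coloring below uses 3 colors, so χ(G) = 3.
A valid 3-coloring: color 1: [0]; color 2: [2, 8, 9]; color 3: [1].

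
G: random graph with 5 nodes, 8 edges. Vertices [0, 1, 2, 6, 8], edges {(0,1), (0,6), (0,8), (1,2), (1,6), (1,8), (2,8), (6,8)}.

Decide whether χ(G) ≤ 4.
Yes, G is 4-colorable

A valid 4-coloring: color 1: [1]; color 2: [8]; color 3: [2, 6]; color 4: [0].
(χ(G) = 4 ≤ 4.)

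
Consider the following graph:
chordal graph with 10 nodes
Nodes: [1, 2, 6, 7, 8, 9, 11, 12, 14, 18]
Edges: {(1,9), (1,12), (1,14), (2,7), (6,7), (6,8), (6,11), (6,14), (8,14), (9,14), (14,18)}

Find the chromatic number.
χ(G) = 3

Clique number ω(G) = 3 (lower bound: χ ≥ ω).
The clique on [6, 8, 14] has size 3, forcing χ ≥ 3, and the coloring below uses 3 colors, so χ(G) = 3.
A valid 3-coloring: color 1: [7, 11, 12, 14]; color 2: [1, 2, 6, 18]; color 3: [8, 9].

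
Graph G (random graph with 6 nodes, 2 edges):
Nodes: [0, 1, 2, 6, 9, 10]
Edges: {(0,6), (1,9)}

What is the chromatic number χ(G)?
Clique number ω(G) = 2 (lower bound: χ ≥ ω).
The graph is bipartite (no odd cycle), so 2 colors suffice: χ(G) = 2.
A valid 2-coloring: color 1: [1, 2, 6, 10]; color 2: [0, 9].

χ(G) = 2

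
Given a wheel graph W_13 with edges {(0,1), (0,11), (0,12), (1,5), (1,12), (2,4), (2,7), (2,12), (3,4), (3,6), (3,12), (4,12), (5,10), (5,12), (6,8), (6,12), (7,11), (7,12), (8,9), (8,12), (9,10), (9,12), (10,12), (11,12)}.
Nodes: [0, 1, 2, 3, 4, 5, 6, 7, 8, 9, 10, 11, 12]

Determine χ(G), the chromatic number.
χ(G) = 3

Clique number ω(G) = 3 (lower bound: χ ≥ ω).
The clique on [0, 1, 12] has size 3, forcing χ ≥ 3, and the coloring below uses 3 colors, so χ(G) = 3.
A valid 3-coloring: color 1: [12]; color 2: [0, 4, 5, 6, 7, 9]; color 3: [1, 2, 3, 8, 10, 11].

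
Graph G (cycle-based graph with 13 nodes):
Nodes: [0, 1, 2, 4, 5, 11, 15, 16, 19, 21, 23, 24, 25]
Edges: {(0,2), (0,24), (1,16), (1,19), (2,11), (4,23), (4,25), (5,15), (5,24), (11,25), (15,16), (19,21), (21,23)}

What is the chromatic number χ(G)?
Clique number ω(G) = 2 (lower bound: χ ≥ ω).
Odd cycle [4, 25, 11, 2, 0, 24, 5, 15, 16, 1, 19, 21, 23] needs 3 colors (χ ≥ 3).
The coloring below uses 3 colors, so χ(G) = 3.
A valid 3-coloring: color 1: [0, 4, 5, 11, 16, 21]; color 2: [1, 2, 15, 23, 24, 25]; color 3: [19].

χ(G) = 3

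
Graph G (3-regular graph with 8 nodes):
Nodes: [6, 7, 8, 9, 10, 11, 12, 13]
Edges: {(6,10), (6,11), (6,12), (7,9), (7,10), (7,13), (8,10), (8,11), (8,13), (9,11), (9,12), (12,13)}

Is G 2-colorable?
No, G is not 2-colorable

Odd cycle [11, 9, 12, 13, 8] needs 3 colors (χ ≥ 3).
Hence χ(G) ≥ 3 > 2, so no proper 2-coloring exists.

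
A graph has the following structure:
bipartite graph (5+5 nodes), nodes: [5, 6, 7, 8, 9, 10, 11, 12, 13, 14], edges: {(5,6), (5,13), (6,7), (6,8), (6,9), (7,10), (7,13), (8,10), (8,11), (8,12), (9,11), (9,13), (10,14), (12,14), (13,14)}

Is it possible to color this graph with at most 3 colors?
Yes, G is 3-colorable

A valid 3-coloring: color 1: [6, 10, 11, 12, 13]; color 2: [5, 7, 8, 9, 14].
(χ(G) = 2 ≤ 3.)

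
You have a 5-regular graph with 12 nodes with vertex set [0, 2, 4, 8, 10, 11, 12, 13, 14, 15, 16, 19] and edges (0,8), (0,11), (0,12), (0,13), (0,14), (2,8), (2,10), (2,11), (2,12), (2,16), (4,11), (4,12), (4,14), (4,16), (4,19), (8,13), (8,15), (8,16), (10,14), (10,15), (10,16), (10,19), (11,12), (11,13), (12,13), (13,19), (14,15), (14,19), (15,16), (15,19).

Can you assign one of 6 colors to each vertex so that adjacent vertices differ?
A valid 6-coloring: color 1: [13, 14, 16]; color 2: [8, 10, 12]; color 3: [0, 2, 4, 15]; color 4: [11, 19].
(χ(G) = 4 ≤ 6.)

Yes, G is 6-colorable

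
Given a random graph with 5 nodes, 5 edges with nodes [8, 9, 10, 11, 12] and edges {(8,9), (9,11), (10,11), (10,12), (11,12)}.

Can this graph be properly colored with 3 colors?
A valid 3-coloring: color 1: [8, 11]; color 2: [9, 12]; color 3: [10].
(χ(G) = 3 ≤ 3.)

Yes, G is 3-colorable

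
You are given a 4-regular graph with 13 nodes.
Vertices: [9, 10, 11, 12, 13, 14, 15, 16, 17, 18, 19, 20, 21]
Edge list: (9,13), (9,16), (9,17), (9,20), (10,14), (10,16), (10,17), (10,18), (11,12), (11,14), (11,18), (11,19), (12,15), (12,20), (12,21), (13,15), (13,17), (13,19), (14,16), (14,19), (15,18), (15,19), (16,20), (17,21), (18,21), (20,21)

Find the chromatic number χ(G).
Clique number ω(G) = 3 (lower bound: χ ≥ ω).
The clique on [9, 16, 20] has size 3, forcing χ ≥ 3, and the coloring below uses 3 colors, so χ(G) = 3.
A valid 3-coloring: color 1: [13, 14, 18, 20]; color 2: [12, 16, 17, 19]; color 3: [9, 10, 11, 15, 21].

χ(G) = 3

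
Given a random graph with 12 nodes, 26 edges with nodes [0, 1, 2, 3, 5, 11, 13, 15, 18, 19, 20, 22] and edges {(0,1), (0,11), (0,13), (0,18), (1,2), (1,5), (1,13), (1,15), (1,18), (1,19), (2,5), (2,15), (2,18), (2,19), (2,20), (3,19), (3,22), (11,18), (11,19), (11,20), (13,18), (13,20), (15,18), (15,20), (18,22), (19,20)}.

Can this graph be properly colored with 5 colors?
A valid 5-coloring: color 1: [5, 18, 19]; color 2: [1, 3, 20]; color 3: [0, 2, 22]; color 4: [11, 13, 15].
(χ(G) = 4 ≤ 5.)

Yes, G is 5-colorable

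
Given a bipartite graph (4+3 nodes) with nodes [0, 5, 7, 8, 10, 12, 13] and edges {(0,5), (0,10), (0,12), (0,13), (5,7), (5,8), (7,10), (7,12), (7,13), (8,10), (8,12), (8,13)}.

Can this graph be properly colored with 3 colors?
A valid 3-coloring: color 1: [0, 7, 8]; color 2: [5, 10, 12, 13].
(χ(G) = 2 ≤ 3.)

Yes, G is 3-colorable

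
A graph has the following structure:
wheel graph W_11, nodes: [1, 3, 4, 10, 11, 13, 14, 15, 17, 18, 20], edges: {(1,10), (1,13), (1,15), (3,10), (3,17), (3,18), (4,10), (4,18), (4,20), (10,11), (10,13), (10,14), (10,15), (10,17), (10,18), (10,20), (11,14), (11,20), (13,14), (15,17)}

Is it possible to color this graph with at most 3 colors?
A valid 3-coloring: color 1: [10]; color 2: [3, 4, 11, 13, 15]; color 3: [1, 14, 17, 18, 20].
(χ(G) = 3 ≤ 3.)

Yes, G is 3-colorable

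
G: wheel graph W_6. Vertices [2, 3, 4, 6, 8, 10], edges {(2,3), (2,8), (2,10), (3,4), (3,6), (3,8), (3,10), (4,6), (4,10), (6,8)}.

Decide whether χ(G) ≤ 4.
A valid 4-coloring: color 1: [3]; color 2: [2, 4]; color 3: [8, 10]; color 4: [6].
(χ(G) = 4 ≤ 4.)

Yes, G is 4-colorable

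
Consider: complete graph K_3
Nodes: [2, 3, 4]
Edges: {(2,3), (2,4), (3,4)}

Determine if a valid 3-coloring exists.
Yes, G is 3-colorable

A valid 3-coloring: color 1: [4]; color 2: [2]; color 3: [3].
(χ(G) = 3 ≤ 3.)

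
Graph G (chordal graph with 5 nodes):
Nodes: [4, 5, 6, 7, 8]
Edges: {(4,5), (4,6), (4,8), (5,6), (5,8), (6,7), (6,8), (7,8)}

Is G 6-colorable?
A valid 6-coloring: color 1: [6]; color 2: [8]; color 3: [4, 7]; color 4: [5].
(χ(G) = 4 ≤ 6.)

Yes, G is 6-colorable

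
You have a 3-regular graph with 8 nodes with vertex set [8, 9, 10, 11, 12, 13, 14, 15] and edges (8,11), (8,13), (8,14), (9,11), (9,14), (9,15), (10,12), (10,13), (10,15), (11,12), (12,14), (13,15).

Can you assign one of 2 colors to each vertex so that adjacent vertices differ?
No, G is not 2-colorable

The clique on vertices [10, 13, 15] has size 3 > 2, so it alone needs 3 colors.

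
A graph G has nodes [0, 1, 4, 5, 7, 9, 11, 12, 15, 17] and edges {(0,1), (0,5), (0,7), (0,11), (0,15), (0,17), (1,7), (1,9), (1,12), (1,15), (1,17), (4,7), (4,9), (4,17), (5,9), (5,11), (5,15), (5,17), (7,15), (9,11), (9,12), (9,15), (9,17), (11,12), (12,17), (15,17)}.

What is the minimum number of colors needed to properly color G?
χ(G) = 4

Clique number ω(G) = 4 (lower bound: χ ≥ ω).
The clique on [0, 1, 15, 17] has size 4, forcing χ ≥ 4, and the coloring below uses 4 colors, so χ(G) = 4.
A valid 4-coloring: color 1: [7, 11, 17]; color 2: [0, 9]; color 3: [1, 4, 5]; color 4: [12, 15].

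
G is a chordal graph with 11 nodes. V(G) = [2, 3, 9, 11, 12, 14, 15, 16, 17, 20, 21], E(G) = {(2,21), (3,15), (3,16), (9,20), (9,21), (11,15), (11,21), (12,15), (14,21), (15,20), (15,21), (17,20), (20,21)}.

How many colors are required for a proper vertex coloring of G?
χ(G) = 3

Clique number ω(G) = 3 (lower bound: χ ≥ ω).
The clique on [9, 20, 21] has size 3, forcing χ ≥ 3, and the coloring below uses 3 colors, so χ(G) = 3.
A valid 3-coloring: color 1: [3, 12, 17, 21]; color 2: [2, 9, 14, 15, 16]; color 3: [11, 20].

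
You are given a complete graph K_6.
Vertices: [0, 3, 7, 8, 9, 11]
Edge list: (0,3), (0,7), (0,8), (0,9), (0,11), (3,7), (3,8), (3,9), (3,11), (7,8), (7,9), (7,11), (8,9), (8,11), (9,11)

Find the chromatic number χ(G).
χ(G) = 6

Clique number ω(G) = 6 (lower bound: χ ≥ ω).
The clique on [0, 3, 7, 8, 9, 11] has size 6, forcing χ ≥ 6, and the coloring below uses 6 colors, so χ(G) = 6.
A valid 6-coloring: color 1: [9]; color 2: [11]; color 3: [0]; color 4: [3]; color 5: [7]; color 6: [8].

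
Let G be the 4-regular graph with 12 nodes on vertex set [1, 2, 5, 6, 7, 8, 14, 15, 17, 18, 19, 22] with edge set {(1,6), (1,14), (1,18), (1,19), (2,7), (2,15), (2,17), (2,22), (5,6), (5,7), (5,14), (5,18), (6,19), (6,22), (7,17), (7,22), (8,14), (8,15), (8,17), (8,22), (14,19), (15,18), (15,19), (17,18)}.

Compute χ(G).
Clique number ω(G) = 3 (lower bound: χ ≥ ω).
The clique on [1, 6, 19] has size 3, forcing χ ≥ 3, and the coloring below uses 3 colors, so χ(G) = 3.
A valid 3-coloring: color 1: [1, 5, 15, 17, 22]; color 2: [2, 6, 14, 18]; color 3: [7, 8, 19].

χ(G) = 3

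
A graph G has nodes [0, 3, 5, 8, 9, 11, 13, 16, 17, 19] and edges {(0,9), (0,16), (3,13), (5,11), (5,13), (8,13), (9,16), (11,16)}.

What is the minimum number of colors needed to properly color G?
χ(G) = 3

Clique number ω(G) = 3 (lower bound: χ ≥ ω).
The clique on [0, 9, 16] has size 3, forcing χ ≥ 3, and the coloring below uses 3 colors, so χ(G) = 3.
A valid 3-coloring: color 1: [3, 5, 8, 16, 17, 19]; color 2: [9, 11, 13]; color 3: [0].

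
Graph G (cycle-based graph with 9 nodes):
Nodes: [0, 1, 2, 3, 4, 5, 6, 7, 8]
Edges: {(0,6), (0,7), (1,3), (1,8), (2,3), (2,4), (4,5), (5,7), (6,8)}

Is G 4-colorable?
A valid 4-coloring: color 1: [1, 2, 6, 7]; color 2: [0, 3, 4, 8]; color 3: [5].
(χ(G) = 3 ≤ 4.)

Yes, G is 4-colorable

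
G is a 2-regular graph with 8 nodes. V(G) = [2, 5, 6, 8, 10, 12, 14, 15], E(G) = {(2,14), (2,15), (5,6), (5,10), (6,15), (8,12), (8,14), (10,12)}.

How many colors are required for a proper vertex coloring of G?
χ(G) = 2

Clique number ω(G) = 2 (lower bound: χ ≥ ω).
The graph is bipartite (no odd cycle), so 2 colors suffice: χ(G) = 2.
A valid 2-coloring: color 1: [5, 12, 14, 15]; color 2: [2, 6, 8, 10].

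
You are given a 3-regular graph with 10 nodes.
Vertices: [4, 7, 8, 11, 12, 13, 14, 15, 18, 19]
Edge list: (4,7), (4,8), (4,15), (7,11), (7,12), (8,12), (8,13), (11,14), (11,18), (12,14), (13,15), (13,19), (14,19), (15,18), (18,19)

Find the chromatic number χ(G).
χ(G) = 3

Clique number ω(G) = 2 (lower bound: χ ≥ ω).
Odd cycle [8, 12, 14, 19, 13] needs 3 colors (χ ≥ 3).
The coloring below uses 3 colors, so χ(G) = 3.
A valid 3-coloring: color 1: [8, 11, 15, 19]; color 2: [7, 13, 14, 18]; color 3: [4, 12].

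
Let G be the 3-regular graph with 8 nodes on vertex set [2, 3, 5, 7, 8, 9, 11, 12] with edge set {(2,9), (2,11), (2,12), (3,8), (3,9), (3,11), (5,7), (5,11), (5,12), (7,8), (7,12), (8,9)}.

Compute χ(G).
χ(G) = 3

Clique number ω(G) = 3 (lower bound: χ ≥ ω).
The clique on [3, 8, 9] has size 3, forcing χ ≥ 3, and the coloring below uses 3 colors, so χ(G) = 3.
A valid 3-coloring: color 1: [2, 5, 8]; color 2: [3, 7]; color 3: [9, 11, 12].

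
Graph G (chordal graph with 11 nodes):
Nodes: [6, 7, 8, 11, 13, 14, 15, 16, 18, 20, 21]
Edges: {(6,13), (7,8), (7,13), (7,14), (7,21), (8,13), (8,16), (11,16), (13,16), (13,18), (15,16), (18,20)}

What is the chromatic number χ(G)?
Clique number ω(G) = 3 (lower bound: χ ≥ ω).
The clique on [8, 13, 16] has size 3, forcing χ ≥ 3, and the coloring below uses 3 colors, so χ(G) = 3.
A valid 3-coloring: color 1: [11, 13, 14, 15, 20, 21]; color 2: [6, 7, 16, 18]; color 3: [8].

χ(G) = 3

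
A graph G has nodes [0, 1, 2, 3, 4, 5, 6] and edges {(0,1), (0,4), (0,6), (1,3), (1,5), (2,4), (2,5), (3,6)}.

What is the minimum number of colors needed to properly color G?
χ(G) = 3

Clique number ω(G) = 2 (lower bound: χ ≥ ω).
Odd cycle [2, 5, 1, 0, 4] needs 3 colors (χ ≥ 3).
The coloring below uses 3 colors, so χ(G) = 3.
A valid 3-coloring: color 1: [0, 2, 3]; color 2: [1, 4, 6]; color 3: [5].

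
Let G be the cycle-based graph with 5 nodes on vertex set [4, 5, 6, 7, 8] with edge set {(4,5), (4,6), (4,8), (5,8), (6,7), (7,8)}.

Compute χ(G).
χ(G) = 3

Clique number ω(G) = 3 (lower bound: χ ≥ ω).
The clique on [4, 5, 8] has size 3, forcing χ ≥ 3, and the coloring below uses 3 colors, so χ(G) = 3.
A valid 3-coloring: color 1: [6, 8]; color 2: [4, 7]; color 3: [5].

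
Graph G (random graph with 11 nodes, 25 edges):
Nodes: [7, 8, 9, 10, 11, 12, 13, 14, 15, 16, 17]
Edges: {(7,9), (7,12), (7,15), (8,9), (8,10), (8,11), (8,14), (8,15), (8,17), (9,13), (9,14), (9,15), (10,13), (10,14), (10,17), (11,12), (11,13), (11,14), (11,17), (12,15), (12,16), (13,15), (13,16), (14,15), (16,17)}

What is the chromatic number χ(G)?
χ(G) = 4

Clique number ω(G) = 4 (lower bound: χ ≥ ω).
The clique on [8, 9, 14, 15] has size 4, forcing χ ≥ 4, and the coloring below uses 4 colors, so χ(G) = 4.
A valid 4-coloring: color 1: [7, 8, 13]; color 2: [10, 11, 15, 16]; color 3: [12, 14, 17]; color 4: [9].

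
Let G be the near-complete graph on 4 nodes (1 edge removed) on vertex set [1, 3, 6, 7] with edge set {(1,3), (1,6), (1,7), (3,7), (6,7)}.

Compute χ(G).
Clique number ω(G) = 3 (lower bound: χ ≥ ω).
The clique on [1, 3, 7] has size 3, forcing χ ≥ 3, and the coloring below uses 3 colors, so χ(G) = 3.
A valid 3-coloring: color 1: [7]; color 2: [1]; color 3: [3, 6].

χ(G) = 3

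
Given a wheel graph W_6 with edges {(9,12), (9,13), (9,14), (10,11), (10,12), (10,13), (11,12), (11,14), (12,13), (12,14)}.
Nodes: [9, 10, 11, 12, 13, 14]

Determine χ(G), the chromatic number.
Clique number ω(G) = 3 (lower bound: χ ≥ ω).
Odd cycle [9, 14, 11, 10, 13] needs 3 colors (χ ≥ 3).
Vertex 12 is adjacent to every vertex of [9, 10, 11, 13, 14], which already need 3 colors among themselves, so 12 needs a new color (χ ≥ 4).
The coloring below uses 4 colors, so χ(G) = 4.
A valid 4-coloring: color 1: [12]; color 2: [9, 10]; color 3: [13, 14]; color 4: [11].

χ(G) = 4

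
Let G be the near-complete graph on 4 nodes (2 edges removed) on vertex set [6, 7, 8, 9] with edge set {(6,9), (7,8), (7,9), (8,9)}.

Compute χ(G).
Clique number ω(G) = 3 (lower bound: χ ≥ ω).
The clique on [7, 8, 9] has size 3, forcing χ ≥ 3, and the coloring below uses 3 colors, so χ(G) = 3.
A valid 3-coloring: color 1: [9]; color 2: [6, 8]; color 3: [7].

χ(G) = 3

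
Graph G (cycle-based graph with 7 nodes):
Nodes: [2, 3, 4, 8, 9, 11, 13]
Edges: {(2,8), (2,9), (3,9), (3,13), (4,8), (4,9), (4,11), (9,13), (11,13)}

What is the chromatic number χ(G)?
χ(G) = 3

Clique number ω(G) = 3 (lower bound: χ ≥ ω).
The clique on [3, 9, 13] has size 3, forcing χ ≥ 3, and the coloring below uses 3 colors, so χ(G) = 3.
A valid 3-coloring: color 1: [8, 9, 11]; color 2: [2, 4, 13]; color 3: [3].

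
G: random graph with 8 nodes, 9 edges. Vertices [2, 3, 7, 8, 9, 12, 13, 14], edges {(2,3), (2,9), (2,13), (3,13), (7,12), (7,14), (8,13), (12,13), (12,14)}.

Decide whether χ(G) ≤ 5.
Yes, G is 5-colorable

A valid 5-coloring: color 1: [7, 9, 13]; color 2: [2, 8, 12]; color 3: [3, 14].
(χ(G) = 3 ≤ 5.)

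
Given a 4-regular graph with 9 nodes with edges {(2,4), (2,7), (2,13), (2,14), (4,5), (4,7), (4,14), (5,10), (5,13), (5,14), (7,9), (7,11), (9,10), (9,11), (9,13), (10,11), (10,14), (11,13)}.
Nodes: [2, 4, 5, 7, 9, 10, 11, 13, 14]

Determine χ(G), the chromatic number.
χ(G) = 4

Clique number ω(G) = 3 (lower bound: χ ≥ ω).
Suppose a proper 3-coloring c exists. The clique [2, 4, 7] takes 3 distinct colors; by symmetry let c(2) = 1, c(4) = 2, c(7) = 3.
- Vertex 14: neighbors [2, 4] already have colors [1, 2] ⇒ c(14) = 3.
- Vertex 5: neighbors [4, 14] already have colors [2, 3] ⇒ c(5) = 1.
- Vertex 10: neighbors [5, 14] already have colors [1, 3] ⇒ c(10) = 2.
- Vertex 9: neighbors [10, 7] already have colors [2, 3] ⇒ c(9) = 1.
- Vertex 11: neighbors [9, 10, 7] already have colors [1, 2, 3] — all 3 colors blocked. Contradiction.
The forced assignments end in a contradiction, so G has no proper 3-coloring (χ ≥ 4).
The coloring below uses 4 colors, so χ(G) = 4.
A valid 4-coloring: color 1: [4, 10, 13]; color 2: [2, 5, 9]; color 3: [7, 14]; color 4: [11].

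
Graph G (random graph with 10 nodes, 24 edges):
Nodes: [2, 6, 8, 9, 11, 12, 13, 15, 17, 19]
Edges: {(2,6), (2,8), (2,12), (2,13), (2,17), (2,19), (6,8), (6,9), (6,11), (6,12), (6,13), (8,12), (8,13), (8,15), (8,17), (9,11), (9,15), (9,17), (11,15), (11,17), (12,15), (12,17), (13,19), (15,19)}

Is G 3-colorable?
No, G is not 3-colorable

The clique on vertices [2, 8, 12, 17] has size 4 > 3, so it alone needs 4 colors.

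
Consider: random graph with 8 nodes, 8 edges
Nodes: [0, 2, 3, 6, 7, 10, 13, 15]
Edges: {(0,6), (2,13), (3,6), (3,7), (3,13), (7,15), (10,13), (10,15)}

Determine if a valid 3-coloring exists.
A valid 3-coloring: color 1: [0, 2, 3, 10]; color 2: [6, 13, 15]; color 3: [7].
(χ(G) = 3 ≤ 3.)

Yes, G is 3-colorable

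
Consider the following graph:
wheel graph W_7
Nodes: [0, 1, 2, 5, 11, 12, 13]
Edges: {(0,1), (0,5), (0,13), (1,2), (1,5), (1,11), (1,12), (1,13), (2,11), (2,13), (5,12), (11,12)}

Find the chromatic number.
Clique number ω(G) = 3 (lower bound: χ ≥ ω).
The clique on [0, 1, 13] has size 3, forcing χ ≥ 3, and the coloring below uses 3 colors, so χ(G) = 3.
A valid 3-coloring: color 1: [1]; color 2: [0, 2, 12]; color 3: [5, 11, 13].

χ(G) = 3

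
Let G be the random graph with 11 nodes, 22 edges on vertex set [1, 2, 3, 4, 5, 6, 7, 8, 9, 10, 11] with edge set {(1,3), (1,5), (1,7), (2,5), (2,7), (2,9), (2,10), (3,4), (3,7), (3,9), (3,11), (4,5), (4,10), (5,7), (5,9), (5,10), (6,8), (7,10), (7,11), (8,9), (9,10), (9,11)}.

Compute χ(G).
χ(G) = 4

Clique number ω(G) = 4 (lower bound: χ ≥ ω).
The clique on [2, 5, 9, 10] has size 4, forcing χ ≥ 4, and the coloring below uses 4 colors, so χ(G) = 4.
A valid 4-coloring: color 1: [3, 5, 8]; color 2: [4, 6, 7, 9]; color 3: [1, 10, 11]; color 4: [2].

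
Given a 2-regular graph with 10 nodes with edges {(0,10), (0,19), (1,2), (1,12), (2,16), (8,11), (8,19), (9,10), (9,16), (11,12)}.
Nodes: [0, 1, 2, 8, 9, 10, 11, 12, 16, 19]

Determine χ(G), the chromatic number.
χ(G) = 2

Clique number ω(G) = 2 (lower bound: χ ≥ ω).
The graph is bipartite (no odd cycle), so 2 colors suffice: χ(G) = 2.
A valid 2-coloring: color 1: [1, 10, 11, 16, 19]; color 2: [0, 2, 8, 9, 12].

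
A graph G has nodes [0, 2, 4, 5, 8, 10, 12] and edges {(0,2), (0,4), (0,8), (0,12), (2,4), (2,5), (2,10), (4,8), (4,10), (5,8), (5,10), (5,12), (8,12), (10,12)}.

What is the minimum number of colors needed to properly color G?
χ(G) = 4

Clique number ω(G) = 3 (lower bound: χ ≥ ω).
Suppose a proper 3-coloring c exists. The clique [0, 2, 4] takes 3 distinct colors; by symmetry let c(0) = 1, c(2) = 2, c(4) = 3.
- Vertex 8: neighbors [0, 4] already have colors [1, 3] ⇒ c(8) = 2.
- Vertex 10: neighbors [2, 4] already have colors [2, 3] ⇒ c(10) = 1.
- Vertex 5: neighbors [10, 2] already have colors [1, 2] ⇒ c(5) = 3.
- Vertex 12: neighbors [0, 8, 5] already have colors [1, 2, 3] — all 3 colors blocked. Contradiction.
The forced assignments end in a contradiction, so G has no proper 3-coloring (χ ≥ 4).
The coloring below uses 4 colors, so χ(G) = 4.
A valid 4-coloring: color 1: [8, 10]; color 2: [4, 5]; color 3: [2, 12]; color 4: [0].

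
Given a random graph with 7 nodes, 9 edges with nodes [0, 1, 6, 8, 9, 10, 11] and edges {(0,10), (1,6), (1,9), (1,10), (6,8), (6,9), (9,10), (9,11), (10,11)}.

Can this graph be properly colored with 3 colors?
Yes, G is 3-colorable

A valid 3-coloring: color 1: [6, 10]; color 2: [0, 8, 9]; color 3: [1, 11].
(χ(G) = 3 ≤ 3.)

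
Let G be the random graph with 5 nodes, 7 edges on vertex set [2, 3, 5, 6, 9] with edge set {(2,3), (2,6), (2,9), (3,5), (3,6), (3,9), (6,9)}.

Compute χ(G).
χ(G) = 4

Clique number ω(G) = 4 (lower bound: χ ≥ ω).
The clique on [2, 3, 6, 9] has size 4, forcing χ ≥ 4, and the coloring below uses 4 colors, so χ(G) = 4.
A valid 4-coloring: color 1: [3]; color 2: [5, 6]; color 3: [2]; color 4: [9].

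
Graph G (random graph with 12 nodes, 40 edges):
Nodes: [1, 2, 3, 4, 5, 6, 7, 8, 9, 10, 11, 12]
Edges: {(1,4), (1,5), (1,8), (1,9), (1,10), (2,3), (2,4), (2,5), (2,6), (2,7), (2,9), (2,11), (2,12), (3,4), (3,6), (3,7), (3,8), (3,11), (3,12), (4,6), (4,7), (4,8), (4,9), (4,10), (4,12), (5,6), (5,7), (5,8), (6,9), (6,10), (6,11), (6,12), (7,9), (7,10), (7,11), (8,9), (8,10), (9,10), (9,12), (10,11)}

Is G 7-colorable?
Yes, G is 7-colorable

A valid 7-coloring: color 1: [4, 5, 11]; color 2: [6, 7, 8]; color 3: [3, 9]; color 4: [2, 10]; color 5: [1, 12].
(χ(G) = 5 ≤ 7.)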